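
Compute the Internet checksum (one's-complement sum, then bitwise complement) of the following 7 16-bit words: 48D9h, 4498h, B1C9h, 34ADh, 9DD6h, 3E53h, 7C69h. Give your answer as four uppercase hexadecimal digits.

3384

One's-complement addition (fold any carry out of bit 15 back into bit 0):
  0x48D9 + 0x4498 = 0x08D71
  0x8D71 + 0xB1C9 = 0x13F3A → wrap carry → 0x3F3B
  0x3F3B + 0x34AD = 0x073E8
  0x73E8 + 0x9DD6 = 0x111BE → wrap carry → 0x11BF
  0x11BF + 0x3E53 = 0x05012
  0x5012 + 0x7C69 = 0x0CC7B
One's-complement sum = 0xCC7B.
Checksum = ~0xCC7B & 0xFFFF = 0x3384.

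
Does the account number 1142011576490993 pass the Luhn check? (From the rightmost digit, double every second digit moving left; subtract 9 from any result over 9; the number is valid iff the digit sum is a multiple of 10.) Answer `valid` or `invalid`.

From the right, keep odd positions and double even positions (subtract 9 from any doubled value over 9):
  doubled (positions 2,4,...): 9 0 8 5 2 0 8 2 → sum 34
  kept (positions 1,3,...): 3 9 9 6 5 1 2 1 → sum 36
Total = 70.
70 mod 10 = 0, so the number is valid.

valid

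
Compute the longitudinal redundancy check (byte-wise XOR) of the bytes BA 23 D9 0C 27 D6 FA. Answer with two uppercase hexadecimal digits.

XOR the bytes together:
  start with 0xBA
  0xBA ⊕ 0x23 = 0x99
  0x99 ⊕ 0xD9 = 0x40
  0x40 ⊕ 0x0C = 0x4C
  0x4C ⊕ 0x27 = 0x6B
  0x6B ⊕ 0xD6 = 0xBD
  0xBD ⊕ 0xFA = 0x47

47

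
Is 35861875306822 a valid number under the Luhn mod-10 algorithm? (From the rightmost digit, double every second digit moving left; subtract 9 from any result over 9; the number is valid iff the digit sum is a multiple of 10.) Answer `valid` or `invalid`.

From the right, keep odd positions and double even positions (subtract 9 from any doubled value over 9):
  doubled (positions 2,4,...): 4 3 6 5 2 7 6 → sum 33
  kept (positions 1,3,...): 2 8 0 5 8 6 5 → sum 34
Total = 67.
67 mod 10 = 7, so the number is invalid.

invalid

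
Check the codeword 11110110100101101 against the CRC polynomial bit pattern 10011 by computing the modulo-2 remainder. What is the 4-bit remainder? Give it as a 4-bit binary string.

0000

Modulo-2 division of 11110110100101101 by 10011:
  pos 0: 11110 XOR 10011 = 01101
  pos 1: 11011 XOR 10011 = 01000
  pos 2: 10001 XOR 10011 = 00010
  pos 5: 10010 XOR 10011 = 00001
  pos 9: 10101 XOR 10011 = 00110
  pos 11: 11010 XOR 10011 = 01001
  pos 12: 10011 XOR 10011 = 00000
Remainder = 0000 (zero — the frame passes the CRC check).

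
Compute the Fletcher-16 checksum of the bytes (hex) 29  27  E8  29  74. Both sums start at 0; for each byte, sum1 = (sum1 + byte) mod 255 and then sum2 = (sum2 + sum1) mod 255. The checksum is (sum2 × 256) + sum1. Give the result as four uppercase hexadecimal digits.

Running sums (mod 255):
  after byte 0 (29): sum1=41, sum2=41
  after byte 1 (27): sum1=80, sum2=121
  after byte 2 (E8): sum1=57, sum2=178
  after byte 3 (29): sum1=98, sum2=21
  after byte 4 (74): sum1=214, sum2=235
Checksum = sum2·256 + sum1 = 235·256 + 214 = 60374 = 0xEBD6.

EBD6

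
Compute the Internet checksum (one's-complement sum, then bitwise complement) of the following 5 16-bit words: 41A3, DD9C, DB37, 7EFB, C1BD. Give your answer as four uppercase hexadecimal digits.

One's-complement addition (fold any carry out of bit 15 back into bit 0):
  0x41A3 + 0xDD9C = 0x11F3F → wrap carry → 0x1F40
  0x1F40 + 0xDB37 = 0x0FA77
  0xFA77 + 0x7EFB = 0x17972 → wrap carry → 0x7973
  0x7973 + 0xC1BD = 0x13B30 → wrap carry → 0x3B31
One's-complement sum = 0x3B31.
Checksum = ~0x3B31 & 0xFFFF = 0xC4CE.

C4CE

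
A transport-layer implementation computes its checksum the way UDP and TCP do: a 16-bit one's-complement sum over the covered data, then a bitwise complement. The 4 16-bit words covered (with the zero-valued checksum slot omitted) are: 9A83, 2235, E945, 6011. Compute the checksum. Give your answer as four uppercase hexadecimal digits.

One's-complement addition (fold any carry out of bit 15 back into bit 0):
  0x9A83 + 0x2235 = 0x0BCB8
  0xBCB8 + 0xE945 = 0x1A5FD → wrap carry → 0xA5FE
  0xA5FE + 0x6011 = 0x1060F → wrap carry → 0x0610
One's-complement sum = 0x0610.
Checksum = ~0x0610 & 0xFFFF = 0xF9EF.

F9EF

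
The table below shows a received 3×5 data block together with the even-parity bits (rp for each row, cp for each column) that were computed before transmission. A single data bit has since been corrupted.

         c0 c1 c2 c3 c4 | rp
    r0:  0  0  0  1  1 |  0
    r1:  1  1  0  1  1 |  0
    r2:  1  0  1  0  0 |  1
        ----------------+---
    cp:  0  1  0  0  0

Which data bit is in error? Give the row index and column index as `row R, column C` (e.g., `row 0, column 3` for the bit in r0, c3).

row 2, column 2

Recompute each row's even parity and compare to rp:
  r0: data parity 0, sent rp 0 → ok
  r1: data parity 0, sent rp 0 → ok
  r2: data parity 0, sent rp 1 → mismatch
Recompute each column's even parity and compare to cp:
  c0: data parity 0, sent cp 0 → ok
  c1: data parity 1, sent cp 1 → ok
  c2: data parity 1, sent cp 0 → mismatch
  c3: data parity 0, sent cp 0 → ok
  c4: data parity 0, sent cp 0 → ok
Exactly one row (r2) and one column (c2) fail → the flipped bit is at their intersection.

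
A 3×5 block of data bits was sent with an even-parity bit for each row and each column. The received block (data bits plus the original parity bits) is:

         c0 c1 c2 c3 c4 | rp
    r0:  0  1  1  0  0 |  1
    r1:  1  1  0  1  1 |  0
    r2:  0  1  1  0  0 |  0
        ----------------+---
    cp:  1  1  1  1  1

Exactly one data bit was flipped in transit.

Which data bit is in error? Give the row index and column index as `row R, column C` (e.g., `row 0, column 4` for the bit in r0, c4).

Recompute each row's even parity and compare to rp:
  r0: data parity 0, sent rp 1 → mismatch
  r1: data parity 0, sent rp 0 → ok
  r2: data parity 0, sent rp 0 → ok
Recompute each column's even parity and compare to cp:
  c0: data parity 1, sent cp 1 → ok
  c1: data parity 1, sent cp 1 → ok
  c2: data parity 0, sent cp 1 → mismatch
  c3: data parity 1, sent cp 1 → ok
  c4: data parity 1, sent cp 1 → ok
Exactly one row (r0) and one column (c2) fail → the flipped bit is at their intersection.

row 0, column 2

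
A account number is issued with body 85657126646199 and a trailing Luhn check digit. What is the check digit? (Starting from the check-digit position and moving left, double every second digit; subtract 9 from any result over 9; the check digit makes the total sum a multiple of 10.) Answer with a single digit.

Partial digits right→left: 9 9 1 6 4 6 6 2 1 7 5 6 5 8
Double every second digit counting from the check-digit position (so the 1st, 3rd, 5th, ... of the partial from the right).
  doubled (with −9 where >9): 9 2 8 3 2 1 1 → sum 26
  kept as-is: 9 6 6 2 7 6 8 → sum 44
Total = 26 + 44 = 70.
Check digit = (10 − (70 mod 10)) mod 10 = 0.

0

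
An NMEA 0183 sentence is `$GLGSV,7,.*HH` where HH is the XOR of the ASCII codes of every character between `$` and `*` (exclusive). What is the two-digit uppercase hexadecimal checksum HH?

XOR the ASCII codes of the payload characters:
  'G' = 0x47 → acc = 0x47
  'L' = 0x4C → acc = 0x0B
  'G' = 0x47 → acc = 0x4C
  'S' = 0x53 → acc = 0x1F
  'V' = 0x56 → acc = 0x49
  ',' = 0x2C → acc = 0x65
  '7' = 0x37 → acc = 0x52
  ',' = 0x2C → acc = 0x7E
  '.' = 0x2E → acc = 0x50
Checksum = 0x50.

50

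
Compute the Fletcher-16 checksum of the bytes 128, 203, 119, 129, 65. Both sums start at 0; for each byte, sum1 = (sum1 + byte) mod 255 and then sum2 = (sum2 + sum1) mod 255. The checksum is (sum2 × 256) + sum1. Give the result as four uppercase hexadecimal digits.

5C86

Running sums (mod 255):
  after byte 0 (128): sum1=128, sum2=128
  after byte 1 (203): sum1=76, sum2=204
  after byte 2 (119): sum1=195, sum2=144
  after byte 3 (129): sum1=69, sum2=213
  after byte 4 (65): sum1=134, sum2=92
Checksum = sum2·256 + sum1 = 92·256 + 134 = 23686 = 0x5C86.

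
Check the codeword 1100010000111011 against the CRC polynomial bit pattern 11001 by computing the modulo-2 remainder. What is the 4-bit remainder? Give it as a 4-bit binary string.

Modulo-2 division of 1100010000111011 by 11001:
  pos 0: 11000 XOR 11001 = 00001
  pos 4: 11000 XOR 11001 = 00001
  pos 8: 10111 XOR 11001 = 01110
  pos 9: 11100 XOR 11001 = 00101
  pos 11: 10111 XOR 11001 = 01110
Remainder = 1110 (nonzero — an error is detected).

1110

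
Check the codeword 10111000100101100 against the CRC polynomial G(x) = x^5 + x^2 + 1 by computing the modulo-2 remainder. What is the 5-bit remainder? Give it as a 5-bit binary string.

Modulo-2 division of 10111000100101100 by 100101:
  pos 0: 101110 XOR 100101 = 001011
  pos 2: 101100 XOR 100101 = 001001
  pos 4: 100110 XOR 100101 = 000011
  pos 8: 110101 XOR 100101 = 010000
  pos 9: 100001 XOR 100101 = 000100
Remainder = 10000 (nonzero — an error is detected).

10000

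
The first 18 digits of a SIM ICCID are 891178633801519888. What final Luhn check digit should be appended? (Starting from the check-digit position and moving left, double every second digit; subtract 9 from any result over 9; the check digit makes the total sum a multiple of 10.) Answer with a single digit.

Partial digits right→left: 8 8 8 9 1 5 1 0 8 3 3 6 8 7 1 1 9 8
Double every second digit counting from the check-digit position (so the 1st, 3rd, 5th, ... of the partial from the right).
  doubled (with −9 where >9): 7 7 2 2 7 6 7 2 9 → sum 49
  kept as-is: 8 9 5 0 3 6 7 1 8 → sum 47
Total = 49 + 47 = 96.
Check digit = (10 − (96 mod 10)) mod 10 = 4.

4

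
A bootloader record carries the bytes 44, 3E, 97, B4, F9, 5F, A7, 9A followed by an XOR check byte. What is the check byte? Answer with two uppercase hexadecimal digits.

C2

XOR the bytes together:
  start with 0x44
  0x44 ⊕ 0x3E = 0x7A
  0x7A ⊕ 0x97 = 0xED
  0xED ⊕ 0xB4 = 0x59
  0x59 ⊕ 0xF9 = 0xA0
  0xA0 ⊕ 0x5F = 0xFF
  0xFF ⊕ 0xA7 = 0x58
  0x58 ⊕ 0x9A = 0xC2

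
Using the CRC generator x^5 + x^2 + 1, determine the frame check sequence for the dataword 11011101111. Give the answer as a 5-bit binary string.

Append 5 zeros: 1101110111100000. Divide by 100101 (XOR where the leading bit is 1):
  pos 0: 110111 XOR 100101 = 010010
  pos 1: 100100 XOR 100101 = 000001
  pos 6: 111110 XOR 100101 = 011011
  pos 7: 110110 XOR 100101 = 010011
  pos 8: 100110 XOR 100101 = 000011
Remainder (last 5 bits) = 01100. This is the CRC / FCS.

01100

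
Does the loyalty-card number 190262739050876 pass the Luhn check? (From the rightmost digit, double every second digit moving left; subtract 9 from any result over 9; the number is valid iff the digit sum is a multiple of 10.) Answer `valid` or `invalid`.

valid

From the right, keep odd positions and double even positions (subtract 9 from any doubled value over 9):
  doubled (positions 2,4,...): 5 0 0 6 4 4 9 → sum 28
  kept (positions 1,3,...): 6 8 5 9 7 6 0 1 → sum 42
Total = 70.
70 mod 10 = 0, so the number is valid.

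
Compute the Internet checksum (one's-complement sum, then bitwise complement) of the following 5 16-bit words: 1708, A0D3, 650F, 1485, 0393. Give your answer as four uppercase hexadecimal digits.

One's-complement addition (fold any carry out of bit 15 back into bit 0):
  0x1708 + 0xA0D3 = 0x0B7DB
  0xB7DB + 0x650F = 0x11CEA → wrap carry → 0x1CEB
  0x1CEB + 0x1485 = 0x03170
  0x3170 + 0x0393 = 0x03503
One's-complement sum = 0x3503.
Checksum = ~0x3503 & 0xFFFF = 0xCAFC.

CAFC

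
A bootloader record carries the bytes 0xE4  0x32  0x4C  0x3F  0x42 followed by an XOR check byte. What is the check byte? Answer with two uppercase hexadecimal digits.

E7

XOR the bytes together:
  start with 0xE4
  0xE4 ⊕ 0x32 = 0xD6
  0xD6 ⊕ 0x4C = 0x9A
  0x9A ⊕ 0x3F = 0xA5
  0xA5 ⊕ 0x42 = 0xE7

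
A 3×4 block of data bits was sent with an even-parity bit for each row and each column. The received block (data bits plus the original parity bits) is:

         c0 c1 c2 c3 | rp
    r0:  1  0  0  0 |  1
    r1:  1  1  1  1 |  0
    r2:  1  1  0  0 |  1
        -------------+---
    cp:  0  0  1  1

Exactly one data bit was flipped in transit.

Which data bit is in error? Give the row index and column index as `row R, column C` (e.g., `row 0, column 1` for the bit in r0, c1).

Recompute each row's even parity and compare to rp:
  r0: data parity 1, sent rp 1 → ok
  r1: data parity 0, sent rp 0 → ok
  r2: data parity 0, sent rp 1 → mismatch
Recompute each column's even parity and compare to cp:
  c0: data parity 1, sent cp 0 → mismatch
  c1: data parity 0, sent cp 0 → ok
  c2: data parity 1, sent cp 1 → ok
  c3: data parity 1, sent cp 1 → ok
Exactly one row (r2) and one column (c0) fail → the flipped bit is at their intersection.

row 2, column 0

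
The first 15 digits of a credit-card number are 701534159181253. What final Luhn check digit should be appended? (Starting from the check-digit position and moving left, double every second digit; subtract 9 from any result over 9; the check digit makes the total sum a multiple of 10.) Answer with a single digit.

8

Partial digits right→left: 3 5 2 1 8 1 9 5 1 4 3 5 1 0 7
Double every second digit counting from the check-digit position (so the 1st, 3rd, 5th, ... of the partial from the right).
  doubled (with −9 where >9): 6 4 7 9 2 6 2 5 → sum 41
  kept as-is: 5 1 1 5 4 5 0 → sum 21
Total = 41 + 21 = 62.
Check digit = (10 − (62 mod 10)) mod 10 = 8.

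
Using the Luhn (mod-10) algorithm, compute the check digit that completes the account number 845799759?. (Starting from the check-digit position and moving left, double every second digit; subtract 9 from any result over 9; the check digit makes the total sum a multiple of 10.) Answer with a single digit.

4

Partial digits right→left: 9 5 7 9 9 7 5 4 8
Double every second digit counting from the check-digit position (so the 1st, 3rd, 5th, ... of the partial from the right).
  doubled (with −9 where >9): 9 5 9 1 7 → sum 31
  kept as-is: 5 9 7 4 → sum 25
Total = 31 + 25 = 56.
Check digit = (10 − (56 mod 10)) mod 10 = 4.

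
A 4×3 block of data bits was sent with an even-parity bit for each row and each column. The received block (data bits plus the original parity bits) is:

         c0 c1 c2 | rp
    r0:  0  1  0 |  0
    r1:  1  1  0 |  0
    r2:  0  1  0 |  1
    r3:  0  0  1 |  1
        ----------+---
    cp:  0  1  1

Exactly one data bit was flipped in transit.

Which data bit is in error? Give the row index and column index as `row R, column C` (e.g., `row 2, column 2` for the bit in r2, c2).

row 0, column 0

Recompute each row's even parity and compare to rp:
  r0: data parity 1, sent rp 0 → mismatch
  r1: data parity 0, sent rp 0 → ok
  r2: data parity 1, sent rp 1 → ok
  r3: data parity 1, sent rp 1 → ok
Recompute each column's even parity and compare to cp:
  c0: data parity 1, sent cp 0 → mismatch
  c1: data parity 1, sent cp 1 → ok
  c2: data parity 1, sent cp 1 → ok
Exactly one row (r0) and one column (c0) fail → the flipped bit is at their intersection.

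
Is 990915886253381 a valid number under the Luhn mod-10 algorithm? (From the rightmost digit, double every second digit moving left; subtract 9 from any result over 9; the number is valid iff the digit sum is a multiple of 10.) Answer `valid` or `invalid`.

From the right, keep odd positions and double even positions (subtract 9 from any doubled value over 9):
  doubled (positions 2,4,...): 7 6 4 7 1 9 9 → sum 43
  kept (positions 1,3,...): 1 3 5 6 8 1 0 9 → sum 33
Total = 76.
76 mod 10 = 6, so the number is invalid.

invalid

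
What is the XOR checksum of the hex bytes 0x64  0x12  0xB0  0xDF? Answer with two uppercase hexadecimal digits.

19

XOR the bytes together:
  start with 0x64
  0x64 ⊕ 0x12 = 0x76
  0x76 ⊕ 0xB0 = 0xC6
  0xC6 ⊕ 0xDF = 0x19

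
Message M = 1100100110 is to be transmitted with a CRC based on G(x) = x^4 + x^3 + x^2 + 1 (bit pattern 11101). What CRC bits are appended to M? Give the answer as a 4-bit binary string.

0100

Append 4 zeros: 11001001100000. Divide by 11101 (XOR where the leading bit is 1):
  pos 0: 11001 XOR 11101 = 00100
  pos 2: 10000 XOR 11101 = 01101
  pos 3: 11011 XOR 11101 = 00110
  pos 5: 11010 XOR 11101 = 00111
  pos 7: 11100 XOR 11101 = 00001
Remainder (last 4 bits) = 0100. This is the CRC / FCS.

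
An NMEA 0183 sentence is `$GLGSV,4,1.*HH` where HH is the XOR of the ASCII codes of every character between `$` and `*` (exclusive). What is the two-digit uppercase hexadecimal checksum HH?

62

XOR the ASCII codes of the payload characters:
  'G' = 0x47 → acc = 0x47
  'L' = 0x4C → acc = 0x0B
  'G' = 0x47 → acc = 0x4C
  'S' = 0x53 → acc = 0x1F
  'V' = 0x56 → acc = 0x49
  ',' = 0x2C → acc = 0x65
  '4' = 0x34 → acc = 0x51
  ',' = 0x2C → acc = 0x7D
  '1' = 0x31 → acc = 0x4C
  '.' = 0x2E → acc = 0x62
Checksum = 0x62.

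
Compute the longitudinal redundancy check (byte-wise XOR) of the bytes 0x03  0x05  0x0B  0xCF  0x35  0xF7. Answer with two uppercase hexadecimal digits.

00

XOR the bytes together:
  start with 0x03
  0x03 ⊕ 0x05 = 0x06
  0x06 ⊕ 0x0B = 0x0D
  0x0D ⊕ 0xCF = 0xC2
  0xC2 ⊕ 0x35 = 0xF7
  0xF7 ⊕ 0xF7 = 0x00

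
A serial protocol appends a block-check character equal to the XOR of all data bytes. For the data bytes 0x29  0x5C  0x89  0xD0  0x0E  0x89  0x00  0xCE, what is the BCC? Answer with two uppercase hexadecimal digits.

XOR the bytes together:
  start with 0x29
  0x29 ⊕ 0x5C = 0x75
  0x75 ⊕ 0x89 = 0xFC
  0xFC ⊕ 0xD0 = 0x2C
  0x2C ⊕ 0x0E = 0x22
  0x22 ⊕ 0x89 = 0xAB
  0xAB ⊕ 0x00 = 0xAB
  0xAB ⊕ 0xCE = 0x65

65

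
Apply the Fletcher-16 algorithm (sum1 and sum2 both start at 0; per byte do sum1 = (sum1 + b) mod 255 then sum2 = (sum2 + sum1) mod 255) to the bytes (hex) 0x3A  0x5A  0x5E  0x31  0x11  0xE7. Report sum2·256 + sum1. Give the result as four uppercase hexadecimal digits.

381D

Running sums (mod 255):
  after byte 0 (0x3A): sum1=58, sum2=58
  after byte 1 (0x5A): sum1=148, sum2=206
  after byte 2 (0x5E): sum1=242, sum2=193
  after byte 3 (0x31): sum1=36, sum2=229
  after byte 4 (0x11): sum1=53, sum2=27
  after byte 5 (0xE7): sum1=29, sum2=56
Checksum = sum2·256 + sum1 = 56·256 + 29 = 14365 = 0x381D.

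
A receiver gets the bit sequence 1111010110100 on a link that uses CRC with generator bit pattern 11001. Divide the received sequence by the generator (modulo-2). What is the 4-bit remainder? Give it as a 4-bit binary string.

0000

Modulo-2 division of 1111010110100 by 11001:
  pos 0: 11110 XOR 11001 = 00111
  pos 2: 11110 XOR 11001 = 00111
  pos 4: 11111 XOR 11001 = 00110
  pos 6: 11001 XOR 11001 = 00000
Remainder = 0000 (zero — the frame passes the CRC check).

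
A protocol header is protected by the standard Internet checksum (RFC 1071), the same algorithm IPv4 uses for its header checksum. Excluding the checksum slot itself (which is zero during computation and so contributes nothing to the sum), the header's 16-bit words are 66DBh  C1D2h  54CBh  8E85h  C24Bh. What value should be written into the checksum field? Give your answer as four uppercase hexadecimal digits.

One's-complement addition (fold any carry out of bit 15 back into bit 0):
  0x66DB + 0xC1D2 = 0x128AD → wrap carry → 0x28AE
  0x28AE + 0x54CB = 0x07D79
  0x7D79 + 0x8E85 = 0x10BFE → wrap carry → 0x0BFF
  0x0BFF + 0xC24B = 0x0CE4A
One's-complement sum = 0xCE4A.
Checksum = ~0xCE4A & 0xFFFF = 0x31B5.

31B5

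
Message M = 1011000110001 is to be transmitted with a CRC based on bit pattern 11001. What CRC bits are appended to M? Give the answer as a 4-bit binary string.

1010

Append 4 zeros: 10110001100010000. Divide by 11001 (XOR where the leading bit is 1):
  pos 0: 10110 XOR 11001 = 01111
  pos 1: 11110 XOR 11001 = 00111
  pos 3: 11101 XOR 11001 = 00100
  pos 5: 10010 XOR 11001 = 01011
  pos 6: 10110 XOR 11001 = 01111
  pos 7: 11110 XOR 11001 = 00111
  pos 9: 11110 XOR 11001 = 00111
  pos 11: 11100 XOR 11001 = 00101
Remainder (last 4 bits) = 1010. This is the CRC / FCS.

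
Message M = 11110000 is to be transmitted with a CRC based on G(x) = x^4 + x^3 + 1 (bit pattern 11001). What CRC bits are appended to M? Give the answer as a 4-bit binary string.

Append 4 zeros: 111100000000. Divide by 11001 (XOR where the leading bit is 1):
  pos 0: 11110 XOR 11001 = 00111
  pos 2: 11100 XOR 11001 = 00101
  pos 4: 10100 XOR 11001 = 01101
  pos 5: 11010 XOR 11001 = 00011
Remainder (last 4 bits) = 1100. This is the CRC / FCS.

1100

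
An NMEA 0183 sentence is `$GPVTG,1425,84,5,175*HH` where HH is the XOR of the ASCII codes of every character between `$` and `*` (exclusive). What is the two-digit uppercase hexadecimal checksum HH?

5A

XOR the ASCII codes of the payload characters:
  'G' = 0x47 → acc = 0x47
  'P' = 0x50 → acc = 0x17
  'V' = 0x56 → acc = 0x41
  'T' = 0x54 → acc = 0x15
  'G' = 0x47 → acc = 0x52
  ',' = 0x2C → acc = 0x7E
  '1' = 0x31 → acc = 0x4F
  '4' = 0x34 → acc = 0x7B
  '2' = 0x32 → acc = 0x49
  '5' = 0x35 → acc = 0x7C
  ',' = 0x2C → acc = 0x50
  '8' = 0x38 → acc = 0x68
  '4' = 0x34 → acc = 0x5C
  ',' = 0x2C → acc = 0x70
  '5' = 0x35 → acc = 0x45
  ',' = 0x2C → acc = 0x69
  '1' = 0x31 → acc = 0x58
  '7' = 0x37 → acc = 0x6F
  '5' = 0x35 → acc = 0x5A
Checksum = 0x5A.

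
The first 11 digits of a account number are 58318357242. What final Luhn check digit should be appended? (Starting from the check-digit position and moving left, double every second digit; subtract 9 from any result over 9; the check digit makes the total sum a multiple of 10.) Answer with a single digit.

Partial digits right→left: 2 4 2 7 5 3 8 1 3 8 5
Double every second digit counting from the check-digit position (so the 1st, 3rd, 5th, ... of the partial from the right).
  doubled (with −9 where >9): 4 4 1 7 6 1 → sum 23
  kept as-is: 4 7 3 1 8 → sum 23
Total = 23 + 23 = 46.
Check digit = (10 − (46 mod 10)) mod 10 = 4.

4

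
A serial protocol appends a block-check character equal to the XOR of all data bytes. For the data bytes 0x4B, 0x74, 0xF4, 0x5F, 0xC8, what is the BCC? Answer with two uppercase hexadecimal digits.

5C

XOR the bytes together:
  start with 0x4B
  0x4B ⊕ 0x74 = 0x3F
  0x3F ⊕ 0xF4 = 0xCB
  0xCB ⊕ 0x5F = 0x94
  0x94 ⊕ 0xC8 = 0x5C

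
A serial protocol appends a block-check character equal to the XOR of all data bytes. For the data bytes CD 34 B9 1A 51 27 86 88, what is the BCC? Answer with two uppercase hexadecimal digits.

XOR the bytes together:
  start with 0xCD
  0xCD ⊕ 0x34 = 0xF9
  0xF9 ⊕ 0xB9 = 0x40
  0x40 ⊕ 0x1A = 0x5A
  0x5A ⊕ 0x51 = 0x0B
  0x0B ⊕ 0x27 = 0x2C
  0x2C ⊕ 0x86 = 0xAA
  0xAA ⊕ 0x88 = 0x22

22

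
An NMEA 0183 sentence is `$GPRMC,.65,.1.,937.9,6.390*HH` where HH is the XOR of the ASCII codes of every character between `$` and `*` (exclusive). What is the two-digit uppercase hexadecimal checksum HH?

5F

XOR the ASCII codes of the payload characters:
  'G' = 0x47 → acc = 0x47
  'P' = 0x50 → acc = 0x17
  'R' = 0x52 → acc = 0x45
  'M' = 0x4D → acc = 0x08
  'C' = 0x43 → acc = 0x4B
  ',' = 0x2C → acc = 0x67
  '.' = 0x2E → acc = 0x49
  '6' = 0x36 → acc = 0x7F
  '5' = 0x35 → acc = 0x4A
  ',' = 0x2C → acc = 0x66
  '.' = 0x2E → acc = 0x48
  '1' = 0x31 → acc = 0x79
  '.' = 0x2E → acc = 0x57
  ',' = 0x2C → acc = 0x7B
  '9' = 0x39 → acc = 0x42
  '3' = 0x33 → acc = 0x71
  '7' = 0x37 → acc = 0x46
  '.' = 0x2E → acc = 0x68
  '9' = 0x39 → acc = 0x51
  ',' = 0x2C → acc = 0x7D
  '6' = 0x36 → acc = 0x4B
  '.' = 0x2E → acc = 0x65
  '3' = 0x33 → acc = 0x56
  '9' = 0x39 → acc = 0x6F
  '0' = 0x30 → acc = 0x5F
Checksum = 0x5F.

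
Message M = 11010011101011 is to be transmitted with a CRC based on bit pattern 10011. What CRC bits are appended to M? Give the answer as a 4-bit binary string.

Append 4 zeros: 110100111010110000. Divide by 10011 (XOR where the leading bit is 1):
  pos 0: 11010 XOR 10011 = 01001
  pos 1: 10010 XOR 10011 = 00001
  pos 5: 11110 XOR 10011 = 01101
  pos 6: 11011 XOR 10011 = 01000
  pos 7: 10000 XOR 10011 = 00011
  pos 10: 11110 XOR 10011 = 01101
  pos 11: 11010 XOR 10011 = 01001
  pos 12: 10010 XOR 10011 = 00001
Remainder (last 4 bits) = 0010. This is the CRC / FCS.

0010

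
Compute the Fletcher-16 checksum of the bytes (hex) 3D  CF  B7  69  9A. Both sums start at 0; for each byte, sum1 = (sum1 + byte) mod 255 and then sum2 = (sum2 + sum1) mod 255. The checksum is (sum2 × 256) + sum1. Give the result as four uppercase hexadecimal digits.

06C8

Running sums (mod 255):
  after byte 0 (3D): sum1=61, sum2=61
  after byte 1 (CF): sum1=13, sum2=74
  after byte 2 (B7): sum1=196, sum2=15
  after byte 3 (69): sum1=46, sum2=61
  after byte 4 (9A): sum1=200, sum2=6
Checksum = sum2·256 + sum1 = 6·256 + 200 = 1736 = 0x06C8.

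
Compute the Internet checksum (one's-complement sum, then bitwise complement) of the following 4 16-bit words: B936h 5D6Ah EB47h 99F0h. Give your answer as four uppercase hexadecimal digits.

One's-complement addition (fold any carry out of bit 15 back into bit 0):
  0xB936 + 0x5D6A = 0x116A0 → wrap carry → 0x16A1
  0x16A1 + 0xEB47 = 0x101E8 → wrap carry → 0x01E9
  0x01E9 + 0x99F0 = 0x09BD9
One's-complement sum = 0x9BD9.
Checksum = ~0x9BD9 & 0xFFFF = 0x6426.

6426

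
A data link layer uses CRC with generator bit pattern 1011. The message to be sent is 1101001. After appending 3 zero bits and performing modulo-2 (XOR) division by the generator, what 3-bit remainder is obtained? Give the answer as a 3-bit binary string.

Append 3 zeros: 1101001000. Divide by 1011 (XOR where the leading bit is 1):
  pos 0: 1101 XOR 1011 = 0110
  pos 1: 1100 XOR 1011 = 0111
  pos 2: 1110 XOR 1011 = 0101
  pos 3: 1011 XOR 1011 = 0000
Remainder (last 3 bits) = 000. This is the CRC / FCS.

000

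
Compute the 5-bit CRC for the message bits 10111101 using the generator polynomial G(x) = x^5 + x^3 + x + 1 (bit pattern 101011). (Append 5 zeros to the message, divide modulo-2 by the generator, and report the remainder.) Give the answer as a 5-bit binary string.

10111

Append 5 zeros: 1011110100000. Divide by 101011 (XOR where the leading bit is 1):
  pos 0: 101111 XOR 101011 = 000100
  pos 3: 100010 XOR 101011 = 001001
  pos 5: 100100 XOR 101011 = 001111
  pos 7: 111100 XOR 101011 = 010111
Remainder (last 5 bits) = 10111. This is the CRC / FCS.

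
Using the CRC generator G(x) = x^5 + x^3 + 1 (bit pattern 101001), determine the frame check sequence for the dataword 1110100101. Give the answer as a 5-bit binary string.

Append 5 zeros: 111010010100000. Divide by 101001 (XOR where the leading bit is 1):
  pos 0: 111010 XOR 101001 = 010011
  pos 1: 100110 XOR 101001 = 001111
  pos 3: 111110 XOR 101001 = 010111
  pos 4: 101111 XOR 101001 = 000110
  pos 7: 110000 XOR 101001 = 011001
  pos 8: 110010 XOR 101001 = 011011
  pos 9: 110110 XOR 101001 = 011111
Remainder (last 5 bits) = 11111. This is the CRC / FCS.

11111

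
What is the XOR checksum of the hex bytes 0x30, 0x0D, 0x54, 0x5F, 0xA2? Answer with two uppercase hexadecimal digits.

XOR the bytes together:
  start with 0x30
  0x30 ⊕ 0x0D = 0x3D
  0x3D ⊕ 0x54 = 0x69
  0x69 ⊕ 0x5F = 0x36
  0x36 ⊕ 0xA2 = 0x94

94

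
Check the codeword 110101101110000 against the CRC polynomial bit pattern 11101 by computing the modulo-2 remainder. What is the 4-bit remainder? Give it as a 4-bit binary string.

Modulo-2 division of 110101101110000 by 11101:
  pos 0: 11010 XOR 11101 = 00111
  pos 2: 11111 XOR 11101 = 00010
  pos 5: 10011 XOR 11101 = 01110
  pos 6: 11101 XOR 11101 = 00000
Remainder = 0000 (zero — the frame passes the CRC check).

0000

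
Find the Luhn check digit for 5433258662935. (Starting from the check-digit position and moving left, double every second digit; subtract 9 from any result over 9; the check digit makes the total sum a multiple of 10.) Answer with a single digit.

Partial digits right→left: 5 3 9 2 6 6 8 5 2 3 3 4 5
Double every second digit counting from the check-digit position (so the 1st, 3rd, 5th, ... of the partial from the right).
  doubled (with −9 where >9): 1 9 3 7 4 6 1 → sum 31
  kept as-is: 3 2 6 5 3 4 → sum 23
Total = 31 + 23 = 54.
Check digit = (10 − (54 mod 10)) mod 10 = 6.

6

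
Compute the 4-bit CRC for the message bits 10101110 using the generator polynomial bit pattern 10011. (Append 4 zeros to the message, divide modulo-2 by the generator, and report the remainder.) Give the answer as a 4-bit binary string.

0101

Append 4 zeros: 101011100000. Divide by 10011 (XOR where the leading bit is 1):
  pos 0: 10101 XOR 10011 = 00110
  pos 2: 11011 XOR 10011 = 01000
  pos 3: 10000 XOR 10011 = 00011
  pos 6: 11000 XOR 10011 = 01011
  pos 7: 10110 XOR 10011 = 00101
Remainder (last 4 bits) = 0101. This is the CRC / FCS.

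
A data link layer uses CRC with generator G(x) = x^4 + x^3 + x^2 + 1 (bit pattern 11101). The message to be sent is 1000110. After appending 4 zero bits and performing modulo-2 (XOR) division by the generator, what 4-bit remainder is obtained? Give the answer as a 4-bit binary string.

0001

Append 4 zeros: 10001100000. Divide by 11101 (XOR where the leading bit is 1):
  pos 0: 10001 XOR 11101 = 01100
  pos 1: 11001 XOR 11101 = 00100
  pos 3: 10000 XOR 11101 = 01101
  pos 4: 11010 XOR 11101 = 00111
  pos 6: 11100 XOR 11101 = 00001
Remainder (last 4 bits) = 0001. This is the CRC / FCS.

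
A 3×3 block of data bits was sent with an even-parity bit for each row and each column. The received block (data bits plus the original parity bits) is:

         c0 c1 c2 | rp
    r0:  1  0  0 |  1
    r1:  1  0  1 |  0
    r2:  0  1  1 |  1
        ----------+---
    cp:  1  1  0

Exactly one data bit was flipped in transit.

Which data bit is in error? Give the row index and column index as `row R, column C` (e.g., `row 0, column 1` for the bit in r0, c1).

row 2, column 0

Recompute each row's even parity and compare to rp:
  r0: data parity 1, sent rp 1 → ok
  r1: data parity 0, sent rp 0 → ok
  r2: data parity 0, sent rp 1 → mismatch
Recompute each column's even parity and compare to cp:
  c0: data parity 0, sent cp 1 → mismatch
  c1: data parity 1, sent cp 1 → ok
  c2: data parity 0, sent cp 0 → ok
Exactly one row (r2) and one column (c0) fail → the flipped bit is at their intersection.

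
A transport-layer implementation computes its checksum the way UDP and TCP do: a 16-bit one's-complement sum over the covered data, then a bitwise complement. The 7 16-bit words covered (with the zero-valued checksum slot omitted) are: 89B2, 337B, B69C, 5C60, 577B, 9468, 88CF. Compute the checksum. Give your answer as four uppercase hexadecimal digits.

One's-complement addition (fold any carry out of bit 15 back into bit 0):
  0x89B2 + 0x337B = 0x0BD2D
  0xBD2D + 0xB69C = 0x173C9 → wrap carry → 0x73CA
  0x73CA + 0x5C60 = 0x0D02A
  0xD02A + 0x577B = 0x127A5 → wrap carry → 0x27A6
  0x27A6 + 0x9468 = 0x0BC0E
  0xBC0E + 0x88CF = 0x144DD → wrap carry → 0x44DE
One's-complement sum = 0x44DE.
Checksum = ~0x44DE & 0xFFFF = 0xBB21.

BB21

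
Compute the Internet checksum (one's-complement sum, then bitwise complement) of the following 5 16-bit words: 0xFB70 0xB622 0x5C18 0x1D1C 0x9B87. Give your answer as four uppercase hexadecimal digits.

One's-complement addition (fold any carry out of bit 15 back into bit 0):
  0xFB70 + 0xB622 = 0x1B192 → wrap carry → 0xB193
  0xB193 + 0x5C18 = 0x10DAB → wrap carry → 0x0DAC
  0x0DAC + 0x1D1C = 0x02AC8
  0x2AC8 + 0x9B87 = 0x0C64F
One's-complement sum = 0xC64F.
Checksum = ~0xC64F & 0xFFFF = 0x39B0.

39B0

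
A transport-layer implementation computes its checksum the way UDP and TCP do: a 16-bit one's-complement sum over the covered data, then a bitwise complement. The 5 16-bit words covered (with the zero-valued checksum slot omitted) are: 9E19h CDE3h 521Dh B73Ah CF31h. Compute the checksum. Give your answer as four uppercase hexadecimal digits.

One's-complement addition (fold any carry out of bit 15 back into bit 0):
  0x9E19 + 0xCDE3 = 0x16BFC → wrap carry → 0x6BFD
  0x6BFD + 0x521D = 0x0BE1A
  0xBE1A + 0xB73A = 0x17554 → wrap carry → 0x7555
  0x7555 + 0xCF31 = 0x14486 → wrap carry → 0x4487
One's-complement sum = 0x4487.
Checksum = ~0x4487 & 0xFFFF = 0xBB78.

BB78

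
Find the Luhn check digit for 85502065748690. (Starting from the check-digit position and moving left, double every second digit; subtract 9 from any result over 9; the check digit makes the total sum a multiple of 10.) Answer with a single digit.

Partial digits right→left: 0 9 6 8 4 7 5 6 0 2 0 5 5 8
Double every second digit counting from the check-digit position (so the 1st, 3rd, 5th, ... of the partial from the right).
  doubled (with −9 where >9): 0 3 8 1 0 0 1 → sum 13
  kept as-is: 9 8 7 6 2 5 8 → sum 45
Total = 13 + 45 = 58.
Check digit = (10 − (58 mod 10)) mod 10 = 2.

2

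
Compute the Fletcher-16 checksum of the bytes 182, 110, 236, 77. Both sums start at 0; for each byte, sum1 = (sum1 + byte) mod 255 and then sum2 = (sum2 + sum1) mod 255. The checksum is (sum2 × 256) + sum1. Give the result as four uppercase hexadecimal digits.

Running sums (mod 255):
  after byte 0 (182): sum1=182, sum2=182
  after byte 1 (110): sum1=37, sum2=219
  after byte 2 (236): sum1=18, sum2=237
  after byte 3 (77): sum1=95, sum2=77
Checksum = sum2·256 + sum1 = 77·256 + 95 = 19807 = 0x4D5F.

4D5F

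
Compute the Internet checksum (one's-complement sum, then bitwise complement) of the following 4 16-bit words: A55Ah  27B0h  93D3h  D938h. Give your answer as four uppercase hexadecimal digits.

C5E8

One's-complement addition (fold any carry out of bit 15 back into bit 0):
  0xA55A + 0x27B0 = 0x0CD0A
  0xCD0A + 0x93D3 = 0x160DD → wrap carry → 0x60DE
  0x60DE + 0xD938 = 0x13A16 → wrap carry → 0x3A17
One's-complement sum = 0x3A17.
Checksum = ~0x3A17 & 0xFFFF = 0xC5E8.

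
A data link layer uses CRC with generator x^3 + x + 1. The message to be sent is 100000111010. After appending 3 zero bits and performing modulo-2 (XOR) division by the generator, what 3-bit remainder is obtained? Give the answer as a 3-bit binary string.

Append 3 zeros: 100000111010000. Divide by 1011 (XOR where the leading bit is 1):
  pos 0: 1000 XOR 1011 = 0011
  pos 2: 1100 XOR 1011 = 0111
  pos 3: 1111 XOR 1011 = 0100
  pos 4: 1001 XOR 1011 = 0010
  pos 6: 1010 XOR 1011 = 0001
  pos 9: 1100 XOR 1011 = 0111
  pos 10: 1110 XOR 1011 = 0101
  pos 11: 1010 XOR 1011 = 0001
Remainder (last 3 bits) = 001. This is the CRC / FCS.

001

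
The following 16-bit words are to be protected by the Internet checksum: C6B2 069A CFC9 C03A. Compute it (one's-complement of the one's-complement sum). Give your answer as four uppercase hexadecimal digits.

A2AE

One's-complement addition (fold any carry out of bit 15 back into bit 0):
  0xC6B2 + 0x069A = 0x0CD4C
  0xCD4C + 0xCFC9 = 0x19D15 → wrap carry → 0x9D16
  0x9D16 + 0xC03A = 0x15D50 → wrap carry → 0x5D51
One's-complement sum = 0x5D51.
Checksum = ~0x5D51 & 0xFFFF = 0xA2AE.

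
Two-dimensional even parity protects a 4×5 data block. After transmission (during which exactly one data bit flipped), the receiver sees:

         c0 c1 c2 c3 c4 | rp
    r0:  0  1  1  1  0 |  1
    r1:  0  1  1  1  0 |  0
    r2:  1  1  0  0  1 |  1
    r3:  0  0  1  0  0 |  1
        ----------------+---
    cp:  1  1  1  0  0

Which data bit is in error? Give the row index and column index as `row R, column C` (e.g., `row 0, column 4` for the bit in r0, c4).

row 1, column 4

Recompute each row's even parity and compare to rp:
  r0: data parity 1, sent rp 1 → ok
  r1: data parity 1, sent rp 0 → mismatch
  r2: data parity 1, sent rp 1 → ok
  r3: data parity 1, sent rp 1 → ok
Recompute each column's even parity and compare to cp:
  c0: data parity 1, sent cp 1 → ok
  c1: data parity 1, sent cp 1 → ok
  c2: data parity 1, sent cp 1 → ok
  c3: data parity 0, sent cp 0 → ok
  c4: data parity 1, sent cp 0 → mismatch
Exactly one row (r1) and one column (c4) fail → the flipped bit is at their intersection.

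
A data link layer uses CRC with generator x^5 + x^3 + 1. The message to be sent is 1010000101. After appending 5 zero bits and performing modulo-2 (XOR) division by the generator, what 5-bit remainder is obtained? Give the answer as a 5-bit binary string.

11001

Append 5 zeros: 101000010100000. Divide by 101001 (XOR where the leading bit is 1):
  pos 0: 101000 XOR 101001 = 000001
  pos 5: 101010 XOR 101001 = 000011
  pos 9: 110000 XOR 101001 = 011001
Remainder (last 5 bits) = 11001. This is the CRC / FCS.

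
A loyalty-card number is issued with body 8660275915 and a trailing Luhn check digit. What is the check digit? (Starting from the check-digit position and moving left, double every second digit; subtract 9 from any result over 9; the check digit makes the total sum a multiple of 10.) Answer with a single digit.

Partial digits right→left: 5 1 9 5 7 2 0 6 6 8
Double every second digit counting from the check-digit position (so the 1st, 3rd, 5th, ... of the partial from the right).
  doubled (with −9 where >9): 1 9 5 0 3 → sum 18
  kept as-is: 1 5 2 6 8 → sum 22
Total = 18 + 22 = 40.
Check digit = (10 − (40 mod 10)) mod 10 = 0.

0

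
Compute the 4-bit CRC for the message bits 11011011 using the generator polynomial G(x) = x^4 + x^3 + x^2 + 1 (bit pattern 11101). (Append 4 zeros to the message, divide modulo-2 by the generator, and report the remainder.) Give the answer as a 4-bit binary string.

1100

Append 4 zeros: 110110110000. Divide by 11101 (XOR where the leading bit is 1):
  pos 0: 11011 XOR 11101 = 00110
  pos 2: 11001 XOR 11101 = 00100
  pos 4: 10010 XOR 11101 = 01111
  pos 5: 11110 XOR 11101 = 00011
Remainder (last 4 bits) = 1100. This is the CRC / FCS.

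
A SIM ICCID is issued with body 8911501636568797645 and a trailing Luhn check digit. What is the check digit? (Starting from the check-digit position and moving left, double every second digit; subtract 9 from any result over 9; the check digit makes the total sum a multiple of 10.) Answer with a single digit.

5

Partial digits right→left: 5 4 6 7 9 7 8 6 5 6 3 6 1 0 5 1 1 9 8
Double every second digit counting from the check-digit position (so the 1st, 3rd, 5th, ... of the partial from the right).
  doubled (with −9 where >9): 1 3 9 7 1 6 2 1 2 7 → sum 39
  kept as-is: 4 7 7 6 6 6 0 1 9 → sum 46
Total = 39 + 46 = 85.
Check digit = (10 − (85 mod 10)) mod 10 = 5.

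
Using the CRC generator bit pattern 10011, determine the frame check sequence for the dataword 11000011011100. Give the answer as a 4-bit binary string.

Append 4 zeros: 110000110111000000. Divide by 10011 (XOR where the leading bit is 1):
  pos 0: 11000 XOR 10011 = 01011
  pos 1: 10110 XOR 10011 = 00101
  pos 3: 10111 XOR 10011 = 00100
  pos 5: 10001 XOR 10011 = 00010
  pos 8: 10110 XOR 10011 = 00101
  pos 10: 10100 XOR 10011 = 00111
  pos 12: 11100 XOR 10011 = 01111
  pos 13: 11110 XOR 10011 = 01101
Remainder (last 4 bits) = 1101. This is the CRC / FCS.

1101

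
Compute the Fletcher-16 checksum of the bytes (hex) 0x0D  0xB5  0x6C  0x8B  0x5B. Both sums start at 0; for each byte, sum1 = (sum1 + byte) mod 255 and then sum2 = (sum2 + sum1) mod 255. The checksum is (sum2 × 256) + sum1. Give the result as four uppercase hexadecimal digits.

CF16

Running sums (mod 255):
  after byte 0 (0x0D): sum1=13, sum2=13
  after byte 1 (0xB5): sum1=194, sum2=207
  after byte 2 (0x6C): sum1=47, sum2=254
  after byte 3 (0x8B): sum1=186, sum2=185
  after byte 4 (0x5B): sum1=22, sum2=207
Checksum = sum2·256 + sum1 = 207·256 + 22 = 53014 = 0xCF16.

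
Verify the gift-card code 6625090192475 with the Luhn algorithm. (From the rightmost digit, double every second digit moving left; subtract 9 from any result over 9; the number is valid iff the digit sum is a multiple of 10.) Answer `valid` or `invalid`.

valid

From the right, keep odd positions and double even positions (subtract 9 from any doubled value over 9):
  doubled (positions 2,4,...): 5 4 2 9 1 3 → sum 24
  kept (positions 1,3,...): 5 4 9 0 0 2 6 → sum 26
Total = 50.
50 mod 10 = 0, so the number is valid.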